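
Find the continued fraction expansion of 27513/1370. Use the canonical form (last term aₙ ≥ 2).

27513 = 20×1370 + 113
1370 = 12×113 + 14
113 = 8×14 + 1
14 = 14×1 + 0  (stop)
So 27513/1370 = [20; 12, 8, 14].

[20; 12, 8, 14]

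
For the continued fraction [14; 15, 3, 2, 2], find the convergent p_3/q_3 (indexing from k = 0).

1505/107

Using pₖ = aₖpₖ₋₁ + pₖ₋₂, qₖ = aₖqₖ₋₁ + qₖ₋₂ (with p₋₁=1, p₋₂=0, q₋₁=0, q₋₂=1):
  k=0: a=14, p=14, q=1
  k=1: a=15, p=211, q=15
  k=2: a=3, p=647, q=46
  k=3: a=2, p=1505, q=107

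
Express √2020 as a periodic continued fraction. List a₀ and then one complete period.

[44; 1, 16, 1, 88]

a₀ = ⌊√2020⌋ = 44.
With m₀=0, d₀=1 and mₖ₊₁ = dₖaₖ − mₖ, dₖ₊₁ = (n − mₖ₊₁²)/dₖ, aₖ₊₁ = ⌊(a₀+mₖ₊₁)/dₖ₊₁⌋:
  k=1: m=44, d=84, a=1
  k=2: m=40, d=5, a=16
  k=3: m=40, d=84, a=1
  k=4: m=44, d=1, a=88
d=1 and a=2a₀=88 at k=4, so the next step gives (m, d) = (44, 84) again — its k=1 value — and the period has length 4.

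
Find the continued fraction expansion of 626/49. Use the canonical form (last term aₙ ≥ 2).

626 = 12×49 + 38
49 = 1×38 + 11
38 = 3×11 + 5
11 = 2×5 + 1
5 = 5×1 + 0  (stop)
So 626/49 = [12; 1, 3, 2, 5].

[12; 1, 3, 2, 5]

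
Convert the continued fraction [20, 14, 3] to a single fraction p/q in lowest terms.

Using pₖ = aₖpₖ₋₁ + pₖ₋₂ and qₖ = aₖqₖ₋₁ + qₖ₋₂:
  k=0: a=20, p=20, q=1
  k=1: a=14, p=281, q=14
  k=2: a=3, p=863, q=43

863/43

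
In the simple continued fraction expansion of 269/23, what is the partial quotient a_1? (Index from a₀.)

269 = 11·23 + 16   →  a_0 = 11
23 = 1·16 + 7   →  a_1 = 1

1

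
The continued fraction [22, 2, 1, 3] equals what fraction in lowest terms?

246/11

Fold from the inside: start with 3/1.
  1 + 1/3 = 4/3
  2 + 3/4 = 11/4
  22 + 4/11 = 246/11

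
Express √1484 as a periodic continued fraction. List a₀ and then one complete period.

[38; 1, 1, 10, 1, 1, 76]

a₀ = ⌊√1484⌋ = 38.
With m₀=0, d₀=1 and mₖ₊₁ = dₖaₖ − mₖ, dₖ₊₁ = (n − mₖ₊₁²)/dₖ, aₖ₊₁ = ⌊(a₀+mₖ₊₁)/dₖ₊₁⌋:
  k=1: m=38, d=40, a=1
  k=2: m=2, d=37, a=1
  k=3: m=35, d=7, a=10
  k=4: m=35, d=37, a=1
  k=5: m=2, d=40, a=1
  k=6: m=38, d=1, a=76
d=1 and a=2a₀=76 at k=6, so the next step gives (m, d) = (38, 40) again — its k=1 value — and the period has length 6.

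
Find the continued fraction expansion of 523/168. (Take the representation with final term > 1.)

[3; 8, 1, 5, 3]

523 = 3×168 + 19
168 = 8×19 + 16
19 = 1×16 + 3
16 = 5×3 + 1
3 = 3×1 + 0  (stop)
So 523/168 = [3; 8, 1, 5, 3].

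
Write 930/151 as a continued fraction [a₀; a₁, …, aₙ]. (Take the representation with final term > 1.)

930 = 6·151 + 24
151 = 6·24 + 7
24 = 3·7 + 3
7 = 2·3 + 1
3 = 3·1 + 0  (stop)
So 930/151 = [6; 6, 3, 2, 3].

[6; 6, 3, 2, 3]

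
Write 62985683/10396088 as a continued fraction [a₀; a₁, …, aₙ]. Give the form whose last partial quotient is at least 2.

[6; 17, 15, 17, 7, 11, 2, 14]

62985683 = 6×10396088 + 609155
10396088 = 17×609155 + 40453
609155 = 15×40453 + 2360
40453 = 17×2360 + 333
2360 = 7×333 + 29
333 = 11×29 + 14
29 = 2×14 + 1
14 = 14×1 + 0  (stop)
So 62985683/10396088 = [6; 17, 15, 17, 7, 11, 2, 14].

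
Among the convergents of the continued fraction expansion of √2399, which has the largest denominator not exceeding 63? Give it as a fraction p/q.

√2399 = [48; 1, 47, 1, 96, …] (period length 4).
Convergents:
  p_0/q_0 = 48/1
  p_1/q_1 = 49/1
  p_2/q_2 = 2351/48
  p_3/q_3 = 2400/49
  p_4/q_4 = 232751/4752
q_3 = 49 ≤ 63 < 4752 = q_4, so the answer is 2400/49.

2400/49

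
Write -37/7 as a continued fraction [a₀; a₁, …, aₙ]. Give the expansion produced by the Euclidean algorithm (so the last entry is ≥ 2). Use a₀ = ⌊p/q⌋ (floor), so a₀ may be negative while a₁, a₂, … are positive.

-37 = -6*7 + 5
7 = 1*5 + 2
5 = 2*2 + 1
2 = 2*1 + 0  (stop)
So -37/7 = [-6; 1, 2, 2].

[-6; 1, 2, 2]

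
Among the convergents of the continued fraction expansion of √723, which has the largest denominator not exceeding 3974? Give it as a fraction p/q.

104086/3871

√723 = [26; 1, 7, 1, 52, …] (period length 4).
Convergents:
  p_0/q_0 = 26/1
  p_1/q_1 = 27/1
  p_2/q_2 = 215/8
  p_3/q_3 = 242/9
  p_4/q_4 = 12799/476
  p_5/q_5 = 13041/485
  p_6/q_6 = 104086/3871
  p_7/q_7 = 117127/4356
q_6 = 3871 ≤ 3974 < 4356 = q_7, so the answer is 104086/3871.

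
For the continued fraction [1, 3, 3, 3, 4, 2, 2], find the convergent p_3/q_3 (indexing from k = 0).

43/33

Using pₖ = aₖpₖ₋₁ + pₖ₋₂, qₖ = aₖqₖ₋₁ + qₖ₋₂ (with p₋₁=1, p₋₂=0, q₋₁=0, q₋₂=1):
  k=0: a=1, p=1, q=1
  k=1: a=3, p=4, q=3
  k=2: a=3, p=13, q=10
  k=3: a=3, p=43, q=33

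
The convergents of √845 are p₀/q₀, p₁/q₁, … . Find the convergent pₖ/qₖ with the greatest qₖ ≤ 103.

843/29

√845 = [29; 14, 1, 1, 14, 58, …] (period length 5).
Convergents:
  p_0/q_0 = 29/1
  p_1/q_1 = 407/14
  p_2/q_2 = 436/15
  p_3/q_3 = 843/29
  p_4/q_4 = 12238/421
q_3 = 29 ≤ 103 < 421 = q_4, so the answer is 843/29.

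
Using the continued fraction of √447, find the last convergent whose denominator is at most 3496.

√447 = [21; 7, 42, …] (period length 2).
Convergents:
  p_0/q_0 = 21/1
  p_1/q_1 = 148/7
  p_2/q_2 = 6237/295
  p_3/q_3 = 43807/2072
  p_4/q_4 = 1846131/87319
q_3 = 2072 ≤ 3496 < 87319 = q_4, so the answer is 43807/2072.

43807/2072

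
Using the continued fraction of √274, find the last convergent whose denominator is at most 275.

√274 = [16; 1, 1, 4, 4, 1, 1, 32, …] (period length 7).
Convergents:
  p_0/q_0 = 16/1
  p_1/q_1 = 17/1
  p_2/q_2 = 33/2
  p_3/q_3 = 149/9
  p_4/q_4 = 629/38
  p_5/q_5 = 778/47
  p_6/q_6 = 1407/85
  p_7/q_7 = 45802/2767
q_6 = 85 ≤ 275 < 2767 = q_7, so the answer is 1407/85.

1407/85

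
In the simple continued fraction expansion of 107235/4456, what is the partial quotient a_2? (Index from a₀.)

107235 = 24·4456 + 291   →  a_0 = 24
4456 = 15·291 + 91   →  a_1 = 15
291 = 3·91 + 18   →  a_2 = 3

3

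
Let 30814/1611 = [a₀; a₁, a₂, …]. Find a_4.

14

30814 = 19·1611 + 205   →  a_0 = 19
1611 = 7·205 + 176   →  a_1 = 7
205 = 1·176 + 29   →  a_2 = 1
176 = 6·29 + 2   →  a_3 = 6
29 = 14·2 + 1   →  a_4 = 14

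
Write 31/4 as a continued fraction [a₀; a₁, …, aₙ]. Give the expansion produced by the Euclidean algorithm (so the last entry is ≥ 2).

[7; 1, 3]

31 = 7*4 + 3
4 = 1*3 + 1
3 = 3*1 + 0  (stop)
So 31/4 = [7; 1, 3].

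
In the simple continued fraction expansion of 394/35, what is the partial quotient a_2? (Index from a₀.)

394 = 11·35 + 9   →  a_0 = 11
35 = 3·9 + 8   →  a_1 = 3
9 = 1·8 + 1   →  a_2 = 1

1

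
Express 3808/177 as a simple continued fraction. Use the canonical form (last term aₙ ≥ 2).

[21; 1, 1, 17, 5]

3808 = 21·177 + 91
177 = 1·91 + 86
91 = 1·86 + 5
86 = 17·5 + 1
5 = 5·1 + 0  (stop)
So 3808/177 = [21; 1, 1, 17, 5].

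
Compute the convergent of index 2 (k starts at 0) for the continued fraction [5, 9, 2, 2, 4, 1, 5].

Using pₖ = aₖpₖ₋₁ + pₖ₋₂, qₖ = aₖqₖ₋₁ + qₖ₋₂ (with p₋₁=1, p₋₂=0, q₋₁=0, q₋₂=1):
  k=0: a=5, p=5, q=1
  k=1: a=9, p=46, q=9
  k=2: a=2, p=97, q=19

97/19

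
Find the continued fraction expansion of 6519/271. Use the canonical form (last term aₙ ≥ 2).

6519 = 24×271 + 15
271 = 18×15 + 1
15 = 15×1 + 0  (stop)
So 6519/271 = [24; 18, 15].

[24; 18, 15]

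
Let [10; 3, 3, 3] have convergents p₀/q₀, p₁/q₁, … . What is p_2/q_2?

103/10

Using pₖ = aₖpₖ₋₁ + pₖ₋₂, qₖ = aₖqₖ₋₁ + qₖ₋₂ (with p₋₁=1, p₋₂=0, q₋₁=0, q₋₂=1):
  k=0: a=10, p=10, q=1
  k=1: a=3, p=31, q=3
  k=2: a=3, p=103, q=10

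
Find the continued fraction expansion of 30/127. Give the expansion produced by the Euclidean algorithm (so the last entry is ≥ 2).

[0; 4, 4, 3, 2]

30 = 0×127 + 30
127 = 4×30 + 7
30 = 4×7 + 2
7 = 3×2 + 1
2 = 2×1 + 0  (stop)
So 30/127 = [0; 4, 4, 3, 2].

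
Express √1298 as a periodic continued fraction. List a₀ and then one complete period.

[36; 36, 72]

a₀ = ⌊√1298⌋ = 36.
With m₀=0, d₀=1 and mₖ₊₁ = dₖaₖ − mₖ, dₖ₊₁ = (n − mₖ₊₁²)/dₖ, aₖ₊₁ = ⌊(a₀+mₖ₊₁)/dₖ₊₁⌋:
  k=1: m=36, d=2, a=36
  k=2: m=36, d=1, a=72
d=1 and a=2a₀=72 at k=2, so the next step gives (m, d) = (36, 2) again — its k=1 value — and the period has length 2.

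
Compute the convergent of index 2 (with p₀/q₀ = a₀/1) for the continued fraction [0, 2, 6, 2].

Using pₖ = aₖpₖ₋₁ + pₖ₋₂, qₖ = aₖqₖ₋₁ + qₖ₋₂ (with p₋₁=1, p₋₂=0, q₋₁=0, q₋₂=1):
  k=0: a=0, p=0, q=1
  k=1: a=2, p=1, q=2
  k=2: a=6, p=6, q=13

6/13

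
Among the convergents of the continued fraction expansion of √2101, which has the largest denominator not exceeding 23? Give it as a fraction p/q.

275/6

√2101 = [45; 1, 5, 8, 5, 1, 90, …] (period length 6).
Convergents:
  p_0/q_0 = 45/1
  p_1/q_1 = 46/1
  p_2/q_2 = 275/6
  p_3/q_3 = 2246/49
q_2 = 6 ≤ 23 < 49 = q_3, so the answer is 275/6.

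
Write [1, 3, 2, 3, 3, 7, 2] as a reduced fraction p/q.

Using pₖ = aₖpₖ₋₁ + pₖ₋₂ and qₖ = aₖqₖ₋₁ + qₖ₋₂:
  k=0: a=1, p=1, q=1
  k=1: a=3, p=4, q=3
  k=2: a=2, p=9, q=7
  k=3: a=3, p=31, q=24
  k=4: a=3, p=102, q=79
  k=5: a=7, p=745, q=577
  k=6: a=2, p=1592, q=1233

1592/1233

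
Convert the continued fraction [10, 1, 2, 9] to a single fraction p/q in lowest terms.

299/28

Fold from the inside: start with 9/1.
  2 + 1/9 = 19/9
  1 + 9/19 = 28/19
  10 + 19/28 = 299/28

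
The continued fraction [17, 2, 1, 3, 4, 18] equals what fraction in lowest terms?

Using pₖ = aₖpₖ₋₁ + pₖ₋₂ and qₖ = aₖqₖ₋₁ + qₖ₋₂:
  k=0: a=17, p=17, q=1
  k=1: a=2, p=35, q=2
  k=2: a=1, p=52, q=3
  k=3: a=3, p=191, q=11
  k=4: a=4, p=816, q=47
  k=5: a=18, p=14879, q=857

14879/857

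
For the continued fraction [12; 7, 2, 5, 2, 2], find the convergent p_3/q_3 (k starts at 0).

995/82

Using pₖ = aₖpₖ₋₁ + pₖ₋₂, qₖ = aₖqₖ₋₁ + qₖ₋₂ (with p₋₁=1, p₋₂=0, q₋₁=0, q₋₂=1):
  k=0: a=12, p=12, q=1
  k=1: a=7, p=85, q=7
  k=2: a=2, p=182, q=15
  k=3: a=5, p=995, q=82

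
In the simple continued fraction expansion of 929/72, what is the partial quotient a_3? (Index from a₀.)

929 = 12·72 + 65   →  a_0 = 12
72 = 1·65 + 7   →  a_1 = 1
65 = 9·7 + 2   →  a_2 = 9
7 = 3·2 + 1   →  a_3 = 3

3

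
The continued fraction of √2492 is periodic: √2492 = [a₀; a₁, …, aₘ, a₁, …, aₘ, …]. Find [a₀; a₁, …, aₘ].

a₀ = ⌊√2492⌋ = 49.

[49; 1, 11, 2, 24, 2, 11, 1, 98]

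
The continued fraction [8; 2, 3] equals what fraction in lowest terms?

59/7

Using pₖ = aₖpₖ₋₁ + pₖ₋₂ and qₖ = aₖqₖ₋₁ + qₖ₋₂:
  k=0: a=8, p=8, q=1
  k=1: a=2, p=17, q=2
  k=2: a=3, p=59, q=7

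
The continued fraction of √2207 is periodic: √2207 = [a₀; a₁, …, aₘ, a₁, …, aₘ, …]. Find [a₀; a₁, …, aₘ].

a₀ = ⌊√2207⌋ = 46.
With m₀=0, d₀=1 and mₖ₊₁ = dₖaₖ − mₖ, dₖ₊₁ = (n − mₖ₊₁²)/dₖ, aₖ₊₁ = ⌊(a₀+mₖ₊₁)/dₖ₊₁⌋:
  k=1: m=46, d=91, a=1
  k=2: m=45, d=2, a=45
  k=3: m=45, d=91, a=1
  k=4: m=46, d=1, a=92
d=1 and a=2a₀=92 at k=4, so the next step gives (m, d) = (46, 91) again — its k=1 value — and the period has length 4.

[46; 1, 45, 1, 92]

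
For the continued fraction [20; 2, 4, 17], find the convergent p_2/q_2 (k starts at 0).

184/9

Using pₖ = aₖpₖ₋₁ + pₖ₋₂, qₖ = aₖqₖ₋₁ + qₖ₋₂ (with p₋₁=1, p₋₂=0, q₋₁=0, q₋₂=1):
  k=0: a=20, p=20, q=1
  k=1: a=2, p=41, q=2
  k=2: a=4, p=184, q=9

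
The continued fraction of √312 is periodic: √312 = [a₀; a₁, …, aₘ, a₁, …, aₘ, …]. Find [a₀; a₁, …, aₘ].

a₀ = ⌊√312⌋ = 17.
With m₀=0, d₀=1 and mₖ₊₁ = dₖaₖ − mₖ, dₖ₊₁ = (n − mₖ₊₁²)/dₖ, aₖ₊₁ = ⌊(a₀+mₖ₊₁)/dₖ₊₁⌋:
  k=1: m=17, d=23, a=1
  k=2: m=6, d=12, a=1
  k=3: m=6, d=23, a=1
  k=4: m=17, d=1, a=34
d=1 and a=2a₀=34 at k=4, so the next step gives (m, d) = (17, 23) again — its k=1 value — and the period has length 4.

[17; 1, 1, 1, 34]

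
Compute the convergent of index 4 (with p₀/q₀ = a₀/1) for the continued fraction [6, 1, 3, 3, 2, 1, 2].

203/30

Using pₖ = aₖpₖ₋₁ + pₖ₋₂, qₖ = aₖqₖ₋₁ + qₖ₋₂ (with p₋₁=1, p₋₂=0, q₋₁=0, q₋₂=1):
  k=0: a=6, p=6, q=1
  k=1: a=1, p=7, q=1
  k=2: a=3, p=27, q=4
  k=3: a=3, p=88, q=13
  k=4: a=2, p=203, q=30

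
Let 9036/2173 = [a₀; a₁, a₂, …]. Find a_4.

2

9036 = 4·2173 + 344   →  a_0 = 4
2173 = 6·344 + 109   →  a_1 = 6
344 = 3·109 + 17   →  a_2 = 3
109 = 6·17 + 7   →  a_3 = 6
17 = 2·7 + 3   →  a_4 = 2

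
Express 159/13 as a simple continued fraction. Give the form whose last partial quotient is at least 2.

159 = 12×13 + 3
13 = 4×3 + 1
3 = 3×1 + 0  (stop)
So 159/13 = [12; 4, 3].

[12; 4, 3]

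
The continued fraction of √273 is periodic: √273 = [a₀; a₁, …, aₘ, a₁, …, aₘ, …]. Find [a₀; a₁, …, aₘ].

[16; 1, 1, 10, 1, 1, 32]

a₀ = ⌊√273⌋ = 16.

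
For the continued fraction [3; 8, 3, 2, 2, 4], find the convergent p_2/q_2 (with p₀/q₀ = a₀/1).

78/25

Using pₖ = aₖpₖ₋₁ + pₖ₋₂, qₖ = aₖqₖ₋₁ + qₖ₋₂ (with p₋₁=1, p₋₂=0, q₋₁=0, q₋₂=1):
  k=0: a=3, p=3, q=1
  k=1: a=8, p=25, q=8
  k=2: a=3, p=78, q=25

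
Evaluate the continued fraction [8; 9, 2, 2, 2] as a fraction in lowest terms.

Using pₖ = aₖpₖ₋₁ + pₖ₋₂ and qₖ = aₖqₖ₋₁ + qₖ₋₂:
  k=0: a=8, p=8, q=1
  k=1: a=9, p=73, q=9
  k=2: a=2, p=154, q=19
  k=3: a=2, p=381, q=47
  k=4: a=2, p=916, q=113

916/113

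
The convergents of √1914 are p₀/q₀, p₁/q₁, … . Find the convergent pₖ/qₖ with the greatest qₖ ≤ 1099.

45893/1049

√1914 = [43; 1, 2, 1, 86, …] (period length 4).
Convergents:
  p_0/q_0 = 43/1
  p_1/q_1 = 44/1
  p_2/q_2 = 131/3
  p_3/q_3 = 175/4
  p_4/q_4 = 15181/347
  p_5/q_5 = 15356/351
  p_6/q_6 = 45893/1049
  p_7/q_7 = 61249/1400
q_6 = 1049 ≤ 1099 < 1400 = q_7, so the answer is 45893/1049.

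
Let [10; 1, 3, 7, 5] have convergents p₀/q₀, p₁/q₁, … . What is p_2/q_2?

Using pₖ = aₖpₖ₋₁ + pₖ₋₂, qₖ = aₖqₖ₋₁ + qₖ₋₂ (with p₋₁=1, p₋₂=0, q₋₁=0, q₋₂=1):
  k=0: a=10, p=10, q=1
  k=1: a=1, p=11, q=1
  k=2: a=3, p=43, q=4

43/4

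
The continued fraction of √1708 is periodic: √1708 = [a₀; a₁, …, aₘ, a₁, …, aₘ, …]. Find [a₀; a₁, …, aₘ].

a₀ = ⌊√1708⌋ = 41.
With m₀=0, d₀=1 and mₖ₊₁ = dₖaₖ − mₖ, dₖ₊₁ = (n − mₖ₊₁²)/dₖ, aₖ₊₁ = ⌊(a₀+mₖ₊₁)/dₖ₊₁⌋:
  k=1: m=41, d=27, a=3
  k=2: m=40, d=4, a=20
  k=3: m=40, d=27, a=3
  k=4: m=41, d=1, a=82
d=1 and a=2a₀=82 at k=4, so the next step gives (m, d) = (41, 27) again — its k=1 value — and the period has length 4.

[41; 3, 20, 3, 82]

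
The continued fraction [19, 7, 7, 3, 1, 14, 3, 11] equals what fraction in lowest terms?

2031664/106147

Using pₖ = aₖpₖ₋₁ + pₖ₋₂ and qₖ = aₖqₖ₋₁ + qₖ₋₂:
  k=0: a=19, p=19, q=1
  k=1: a=7, p=134, q=7
  k=2: a=7, p=957, q=50
  k=3: a=3, p=3005, q=157
  k=4: a=1, p=3962, q=207
  k=5: a=14, p=58473, q=3055
  k=6: a=3, p=179381, q=9372
  k=7: a=11, p=2031664, q=106147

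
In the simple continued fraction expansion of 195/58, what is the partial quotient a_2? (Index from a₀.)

195 = 3·58 + 21   →  a_0 = 3
58 = 2·21 + 16   →  a_1 = 2
21 = 1·16 + 5   →  a_2 = 1

1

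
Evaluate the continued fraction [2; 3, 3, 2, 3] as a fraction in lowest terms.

Using pₖ = aₖpₖ₋₁ + pₖ₋₂ and qₖ = aₖqₖ₋₁ + qₖ₋₂:
  k=0: a=2, p=2, q=1
  k=1: a=3, p=7, q=3
  k=2: a=3, p=23, q=10
  k=3: a=2, p=53, q=23
  k=4: a=3, p=182, q=79

182/79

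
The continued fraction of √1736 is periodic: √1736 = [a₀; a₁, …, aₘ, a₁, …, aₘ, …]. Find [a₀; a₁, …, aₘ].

a₀ = ⌊√1736⌋ = 41.

[41; 1, 1, 1, 82]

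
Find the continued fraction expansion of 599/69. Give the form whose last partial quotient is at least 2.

[8; 1, 2, 7, 3]

599 = 8*69 + 47
69 = 1*47 + 22
47 = 2*22 + 3
22 = 7*3 + 1
3 = 3*1 + 0  (stop)
So 599/69 = [8; 1, 2, 7, 3].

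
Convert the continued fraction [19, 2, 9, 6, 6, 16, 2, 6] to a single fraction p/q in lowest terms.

3009103/154518

Using pₖ = aₖpₖ₋₁ + pₖ₋₂ and qₖ = aₖqₖ₋₁ + qₖ₋₂:
  k=0: a=19, p=19, q=1
  k=1: a=2, p=39, q=2
  k=2: a=9, p=370, q=19
  k=3: a=6, p=2259, q=116
  k=4: a=6, p=13924, q=715
  k=5: a=16, p=225043, q=11556
  k=6: a=2, p=464010, q=23827
  k=7: a=6, p=3009103, q=154518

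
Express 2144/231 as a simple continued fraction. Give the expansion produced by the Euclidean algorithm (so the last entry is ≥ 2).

[9; 3, 1, 1, 4, 7]

2144 = 9·231 + 65
231 = 3·65 + 36
65 = 1·36 + 29
36 = 1·29 + 7
29 = 4·7 + 1
7 = 7·1 + 0  (stop)
So 2144/231 = [9; 3, 1, 1, 4, 7].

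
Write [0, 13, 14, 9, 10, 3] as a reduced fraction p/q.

Fold from the inside: start with 3/1.
  10 + 1/3 = 31/3
  9 + 3/31 = 282/31
  14 + 31/282 = 3979/282
  13 + 282/3979 = 52009/3979
  0 + 3979/52009 = 3979/52009

3979/52009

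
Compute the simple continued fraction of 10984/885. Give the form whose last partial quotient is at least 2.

[12; 2, 2, 3, 7, 7]

10984 = 12*885 + 364
885 = 2*364 + 157
364 = 2*157 + 50
157 = 3*50 + 7
50 = 7*7 + 1
7 = 7*1 + 0  (stop)
So 10984/885 = [12; 2, 2, 3, 7, 7].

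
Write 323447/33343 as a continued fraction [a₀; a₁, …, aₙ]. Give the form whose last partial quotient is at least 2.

[9; 1, 2, 2, 1, 16, 18, 11]

323447 = 9*33343 + 23360
33343 = 1*23360 + 9983
23360 = 2*9983 + 3394
9983 = 2*3394 + 3195
3394 = 1*3195 + 199
3195 = 16*199 + 11
199 = 18*11 + 1
11 = 11*1 + 0  (stop)
So 323447/33343 = [9; 1, 2, 2, 1, 16, 18, 11].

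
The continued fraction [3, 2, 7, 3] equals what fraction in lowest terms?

163/47

Using pₖ = aₖpₖ₋₁ + pₖ₋₂ and qₖ = aₖqₖ₋₁ + qₖ₋₂:
  k=0: a=3, p=3, q=1
  k=1: a=2, p=7, q=2
  k=2: a=7, p=52, q=15
  k=3: a=3, p=163, q=47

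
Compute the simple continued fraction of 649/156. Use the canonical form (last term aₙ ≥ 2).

649 = 4·156 + 25
156 = 6·25 + 6
25 = 4·6 + 1
6 = 6·1 + 0  (stop)
So 649/156 = [4; 6, 4, 6].

[4; 6, 4, 6]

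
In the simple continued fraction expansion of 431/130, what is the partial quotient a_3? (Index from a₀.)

431 = 3·130 + 41   →  a_0 = 3
130 = 3·41 + 7   →  a_1 = 3
41 = 5·7 + 6   →  a_2 = 5
7 = 1·6 + 1   →  a_3 = 1

1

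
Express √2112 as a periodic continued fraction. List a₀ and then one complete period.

a₀ = ⌊√2112⌋ = 45.
With m₀=0, d₀=1 and mₖ₊₁ = dₖaₖ − mₖ, dₖ₊₁ = (n − mₖ₊₁²)/dₖ, aₖ₊₁ = ⌊(a₀+mₖ₊₁)/dₖ₊₁⌋:
  k=1: m=45, d=87, a=1
  k=2: m=42, d=4, a=21
  k=3: m=42, d=87, a=1
  k=4: m=45, d=1, a=90
d=1 and a=2a₀=90 at k=4, so the next step gives (m, d) = (45, 87) again — its k=1 value — and the period has length 4.

[45; 1, 21, 1, 90]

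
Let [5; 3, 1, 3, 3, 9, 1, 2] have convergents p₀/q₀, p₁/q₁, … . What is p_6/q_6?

2659/505

Using pₖ = aₖpₖ₋₁ + pₖ₋₂, qₖ = aₖqₖ₋₁ + qₖ₋₂ (with p₋₁=1, p₋₂=0, q₋₁=0, q₋₂=1):
  k=0: a=5, p=5, q=1
  k=1: a=3, p=16, q=3
  k=2: a=1, p=21, q=4
  k=3: a=3, p=79, q=15
  k=4: a=3, p=258, q=49
  k=5: a=9, p=2401, q=456
  k=6: a=1, p=2659, q=505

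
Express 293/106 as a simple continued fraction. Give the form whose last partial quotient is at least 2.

[2; 1, 3, 4, 6]

293 = 2×106 + 81
106 = 1×81 + 25
81 = 3×25 + 6
25 = 4×6 + 1
6 = 6×1 + 0  (stop)
So 293/106 = [2; 1, 3, 4, 6].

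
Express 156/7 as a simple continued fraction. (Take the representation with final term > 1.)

156 = 22*7 + 2
7 = 3*2 + 1
2 = 2*1 + 0  (stop)
So 156/7 = [22; 3, 2].

[22; 3, 2]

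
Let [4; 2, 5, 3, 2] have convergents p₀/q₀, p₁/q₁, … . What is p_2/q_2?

Using pₖ = aₖpₖ₋₁ + pₖ₋₂, qₖ = aₖqₖ₋₁ + qₖ₋₂ (with p₋₁=1, p₋₂=0, q₋₁=0, q₋₂=1):
  k=0: a=4, p=4, q=1
  k=1: a=2, p=9, q=2
  k=2: a=5, p=49, q=11

49/11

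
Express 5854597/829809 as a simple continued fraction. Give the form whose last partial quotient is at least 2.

[7; 18, 15, 3, 16, 3, 6, 3]

5854597 = 7×829809 + 45934
829809 = 18×45934 + 2997
45934 = 15×2997 + 979
2997 = 3×979 + 60
979 = 16×60 + 19
60 = 3×19 + 3
19 = 6×3 + 1
3 = 3×1 + 0  (stop)
So 5854597/829809 = [7; 18, 15, 3, 16, 3, 6, 3].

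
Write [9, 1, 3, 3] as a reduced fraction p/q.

Using pₖ = aₖpₖ₋₁ + pₖ₋₂ and qₖ = aₖqₖ₋₁ + qₖ₋₂:
  k=0: a=9, p=9, q=1
  k=1: a=1, p=10, q=1
  k=2: a=3, p=39, q=4
  k=3: a=3, p=127, q=13

127/13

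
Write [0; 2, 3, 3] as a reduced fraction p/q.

10/23

Fold from the inside: start with 3/1.
  3 + 1/3 = 10/3
  2 + 3/10 = 23/10
  0 + 10/23 = 10/23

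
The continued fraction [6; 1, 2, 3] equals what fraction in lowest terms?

Fold from the inside: start with 3/1.
  2 + 1/3 = 7/3
  1 + 3/7 = 10/7
  6 + 7/10 = 67/10

67/10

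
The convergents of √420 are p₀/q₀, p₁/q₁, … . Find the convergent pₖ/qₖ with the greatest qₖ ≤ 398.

√420 = [20; 2, 40, …] (period length 2).
Convergents:
  p_0/q_0 = 20/1
  p_1/q_1 = 41/2
  p_2/q_2 = 1660/81
  p_3/q_3 = 3361/164
  p_4/q_4 = 136100/6641
q_3 = 164 ≤ 398 < 6641 = q_4, so the answer is 3361/164.

3361/164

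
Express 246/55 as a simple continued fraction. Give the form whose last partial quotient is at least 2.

246 = 4·55 + 26
55 = 2·26 + 3
26 = 8·3 + 2
3 = 1·2 + 1
2 = 2·1 + 0  (stop)
So 246/55 = [4; 2, 8, 1, 2].

[4; 2, 8, 1, 2]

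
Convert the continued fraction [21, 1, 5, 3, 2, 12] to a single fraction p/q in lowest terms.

Fold from the inside: start with 12/1.
  2 + 1/12 = 25/12
  3 + 12/25 = 87/25
  5 + 25/87 = 460/87
  1 + 87/460 = 547/460
  21 + 460/547 = 11947/547

11947/547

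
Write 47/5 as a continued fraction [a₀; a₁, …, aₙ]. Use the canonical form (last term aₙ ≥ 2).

[9; 2, 2]

47 = 9*5 + 2
5 = 2*2 + 1
2 = 2*1 + 0  (stop)
So 47/5 = [9; 2, 2].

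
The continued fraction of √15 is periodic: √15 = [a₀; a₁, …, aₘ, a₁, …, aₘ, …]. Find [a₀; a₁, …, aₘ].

a₀ = ⌊√15⌋ = 3.
With m₀=0, d₀=1 and mₖ₊₁ = dₖaₖ − mₖ, dₖ₊₁ = (n − mₖ₊₁²)/dₖ, aₖ₊₁ = ⌊(a₀+mₖ₊₁)/dₖ₊₁⌋:
  k=1: m=3, d=6, a=1
  k=2: m=3, d=1, a=6
d=1 and a=2a₀=6 at k=2, so the next step gives (m, d) = (3, 6) again — its k=1 value — and the period has length 2.

[3; 1, 6]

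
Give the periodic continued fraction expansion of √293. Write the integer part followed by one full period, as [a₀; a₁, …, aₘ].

a₀ = ⌊√293⌋ = 17.
With m₀=0, d₀=1 and mₖ₊₁ = dₖaₖ − mₖ, dₖ₊₁ = (n − mₖ₊₁²)/dₖ, aₖ₊₁ = ⌊(a₀+mₖ₊₁)/dₖ₊₁⌋:
  k=1: m=17, d=4, a=8
  k=2: m=15, d=17, a=1
  k=3: m=2, d=17, a=1
  k=4: m=15, d=4, a=8
  k=5: m=17, d=1, a=34
d=1 and a=2a₀=34 at k=5, so the next step gives (m, d) = (17, 4) again — its k=1 value — and the period has length 5.

[17; 8, 1, 1, 8, 34]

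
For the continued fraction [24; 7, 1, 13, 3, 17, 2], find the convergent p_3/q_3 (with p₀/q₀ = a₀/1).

2678/111

Using pₖ = aₖpₖ₋₁ + pₖ₋₂, qₖ = aₖqₖ₋₁ + qₖ₋₂ (with p₋₁=1, p₋₂=0, q₋₁=0, q₋₂=1):
  k=0: a=24, p=24, q=1
  k=1: a=7, p=169, q=7
  k=2: a=1, p=193, q=8
  k=3: a=13, p=2678, q=111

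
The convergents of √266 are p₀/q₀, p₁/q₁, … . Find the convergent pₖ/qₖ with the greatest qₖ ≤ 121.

√266 = [16; 3, 4, 3, 32, …] (period length 4).
Convergents:
  p_0/q_0 = 16/1
  p_1/q_1 = 49/3
  p_2/q_2 = 212/13
  p_3/q_3 = 685/42
  p_4/q_4 = 22132/1357
q_3 = 42 ≤ 121 < 1357 = q_4, so the answer is 685/42.

685/42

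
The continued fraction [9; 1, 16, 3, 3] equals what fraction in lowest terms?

1720/173

Fold from the inside: start with 3/1.
  3 + 1/3 = 10/3
  16 + 3/10 = 163/10
  1 + 10/163 = 173/163
  9 + 163/173 = 1720/173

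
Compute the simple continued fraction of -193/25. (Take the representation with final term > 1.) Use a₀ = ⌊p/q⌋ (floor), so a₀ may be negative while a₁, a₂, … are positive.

[-8; 3, 1, 1, 3]

-193 = -8*25 + 7
25 = 3*7 + 4
7 = 1*4 + 3
4 = 1*3 + 1
3 = 3*1 + 0  (stop)
So -193/25 = [-8; 3, 1, 1, 3].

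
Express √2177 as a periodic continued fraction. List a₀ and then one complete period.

[46; 1, 1, 1, 12, 1, 1, 1, 92]

a₀ = ⌊√2177⌋ = 46.
With m₀=0, d₀=1 and mₖ₊₁ = dₖaₖ − mₖ, dₖ₊₁ = (n − mₖ₊₁²)/dₖ, aₖ₊₁ = ⌊(a₀+mₖ₊₁)/dₖ₊₁⌋:
  k=1: m=46, d=61, a=1
  k=2: m=15, d=32, a=1
  k=3: m=17, d=59, a=1
  k=4: m=42, d=7, a=12
  k=5: m=42, d=59, a=1
  k=6: m=17, d=32, a=1
  k=7: m=15, d=61, a=1
  k=8: m=46, d=1, a=92
d=1 and a=2a₀=92 at k=8, so the next step gives (m, d) = (46, 61) again — its k=1 value — and the period has length 8.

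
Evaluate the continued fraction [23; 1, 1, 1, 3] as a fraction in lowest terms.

Fold from the inside: start with 3/1.
  1 + 1/3 = 4/3
  1 + 3/4 = 7/4
  1 + 4/7 = 11/7
  23 + 7/11 = 260/11

260/11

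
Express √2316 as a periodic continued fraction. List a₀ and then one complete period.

[48; 8, 96]

a₀ = ⌊√2316⌋ = 48.
With m₀=0, d₀=1 and mₖ₊₁ = dₖaₖ − mₖ, dₖ₊₁ = (n − mₖ₊₁²)/dₖ, aₖ₊₁ = ⌊(a₀+mₖ₊₁)/dₖ₊₁⌋:
  k=1: m=48, d=12, a=8
  k=2: m=48, d=1, a=96
d=1 and a=2a₀=96 at k=2, so the next step gives (m, d) = (48, 12) again — its k=1 value — and the period has length 2.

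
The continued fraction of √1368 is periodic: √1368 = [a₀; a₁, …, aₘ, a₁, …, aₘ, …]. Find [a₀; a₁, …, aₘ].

a₀ = ⌊√1368⌋ = 36.
With m₀=0, d₀=1 and mₖ₊₁ = dₖaₖ − mₖ, dₖ₊₁ = (n − mₖ₊₁²)/dₖ, aₖ₊₁ = ⌊(a₀+mₖ₊₁)/dₖ₊₁⌋:
  k=1: m=36, d=72, a=1
  k=2: m=36, d=1, a=72
d=1 and a=2a₀=72 at k=2, so the next step gives (m, d) = (36, 72) again — its k=1 value — and the period has length 2.

[36; 1, 72]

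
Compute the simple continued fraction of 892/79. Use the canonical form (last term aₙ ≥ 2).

[11; 3, 2, 3, 3]

892 = 11·79 + 23
79 = 3·23 + 10
23 = 2·10 + 3
10 = 3·3 + 1
3 = 3·1 + 0  (stop)
So 892/79 = [11; 3, 2, 3, 3].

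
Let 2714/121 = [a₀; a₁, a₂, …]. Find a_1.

2714 = 22·121 + 52   →  a_0 = 22
121 = 2·52 + 17   →  a_1 = 2

2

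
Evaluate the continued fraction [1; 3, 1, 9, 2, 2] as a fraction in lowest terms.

Fold from the inside: start with 2/1.
  2 + 1/2 = 5/2
  9 + 2/5 = 47/5
  1 + 5/47 = 52/47
  3 + 47/52 = 203/52
  1 + 52/203 = 255/203

255/203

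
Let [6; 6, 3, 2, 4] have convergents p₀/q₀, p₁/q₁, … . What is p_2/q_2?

Using pₖ = aₖpₖ₋₁ + pₖ₋₂, qₖ = aₖqₖ₋₁ + qₖ₋₂ (with p₋₁=1, p₋₂=0, q₋₁=0, q₋₂=1):
  k=0: a=6, p=6, q=1
  k=1: a=6, p=37, q=6
  k=2: a=3, p=117, q=19

117/19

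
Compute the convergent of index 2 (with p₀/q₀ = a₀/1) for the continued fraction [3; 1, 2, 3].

Using pₖ = aₖpₖ₋₁ + pₖ₋₂, qₖ = aₖqₖ₋₁ + qₖ₋₂ (with p₋₁=1, p₋₂=0, q₋₁=0, q₋₂=1):
  k=0: a=3, p=3, q=1
  k=1: a=1, p=4, q=1
  k=2: a=2, p=11, q=3

11/3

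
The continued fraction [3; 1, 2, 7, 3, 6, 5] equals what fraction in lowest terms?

8279/2249

Fold from the inside: start with 5/1.
  6 + 1/5 = 31/5
  3 + 5/31 = 98/31
  7 + 31/98 = 717/98
  2 + 98/717 = 1532/717
  1 + 717/1532 = 2249/1532
  3 + 1532/2249 = 8279/2249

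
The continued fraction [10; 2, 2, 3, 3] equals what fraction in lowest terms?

Using pₖ = aₖpₖ₋₁ + pₖ₋₂ and qₖ = aₖqₖ₋₁ + qₖ₋₂:
  k=0: a=10, p=10, q=1
  k=1: a=2, p=21, q=2
  k=2: a=2, p=52, q=5
  k=3: a=3, p=177, q=17
  k=4: a=3, p=583, q=56

583/56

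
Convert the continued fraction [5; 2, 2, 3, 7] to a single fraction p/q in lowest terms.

Using pₖ = aₖpₖ₋₁ + pₖ₋₂ and qₖ = aₖqₖ₋₁ + qₖ₋₂:
  k=0: a=5, p=5, q=1
  k=1: a=2, p=11, q=2
  k=2: a=2, p=27, q=5
  k=3: a=3, p=92, q=17
  k=4: a=7, p=671, q=124

671/124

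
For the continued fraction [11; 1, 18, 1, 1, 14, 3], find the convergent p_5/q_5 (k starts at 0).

6763/566

Using pₖ = aₖpₖ₋₁ + pₖ₋₂, qₖ = aₖqₖ₋₁ + qₖ₋₂ (with p₋₁=1, p₋₂=0, q₋₁=0, q₋₂=1):
  k=0: a=11, p=11, q=1
  k=1: a=1, p=12, q=1
  k=2: a=18, p=227, q=19
  k=3: a=1, p=239, q=20
  k=4: a=1, p=466, q=39
  k=5: a=14, p=6763, q=566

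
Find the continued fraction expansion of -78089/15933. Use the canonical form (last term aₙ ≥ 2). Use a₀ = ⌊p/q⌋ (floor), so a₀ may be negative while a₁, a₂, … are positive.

-78089 = -5×15933 + 1576
15933 = 10×1576 + 173
1576 = 9×173 + 19
173 = 9×19 + 2
19 = 9×2 + 1
2 = 2×1 + 0  (stop)
So -78089/15933 = [-5; 10, 9, 9, 9, 2].

[-5; 10, 9, 9, 9, 2]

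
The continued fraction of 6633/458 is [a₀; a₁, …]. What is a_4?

6633 = 14·458 + 221   →  a_0 = 14
458 = 2·221 + 16   →  a_1 = 2
221 = 13·16 + 13   →  a_2 = 13
16 = 1·13 + 3   →  a_3 = 1
13 = 4·3 + 1   →  a_4 = 4

4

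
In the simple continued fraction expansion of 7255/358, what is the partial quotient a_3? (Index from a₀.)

3

7255 = 20·358 + 95   →  a_0 = 20
358 = 3·95 + 73   →  a_1 = 3
95 = 1·73 + 22   →  a_2 = 1
73 = 3·22 + 7   →  a_3 = 3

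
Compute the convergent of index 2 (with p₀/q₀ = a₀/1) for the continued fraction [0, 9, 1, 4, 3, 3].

Using pₖ = aₖpₖ₋₁ + pₖ₋₂, qₖ = aₖqₖ₋₁ + qₖ₋₂ (with p₋₁=1, p₋₂=0, q₋₁=0, q₋₂=1):
  k=0: a=0, p=0, q=1
  k=1: a=9, p=1, q=9
  k=2: a=1, p=1, q=10

1/10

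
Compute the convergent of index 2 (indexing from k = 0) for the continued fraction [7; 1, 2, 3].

Using pₖ = aₖpₖ₋₁ + pₖ₋₂, qₖ = aₖqₖ₋₁ + qₖ₋₂ (with p₋₁=1, p₋₂=0, q₋₁=0, q₋₂=1):
  k=0: a=7, p=7, q=1
  k=1: a=1, p=8, q=1
  k=2: a=2, p=23, q=3

23/3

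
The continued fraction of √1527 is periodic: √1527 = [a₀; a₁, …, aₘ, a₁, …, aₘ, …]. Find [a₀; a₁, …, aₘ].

[39; 13, 78]

a₀ = ⌊√1527⌋ = 39.
With m₀=0, d₀=1 and mₖ₊₁ = dₖaₖ − mₖ, dₖ₊₁ = (n − mₖ₊₁²)/dₖ, aₖ₊₁ = ⌊(a₀+mₖ₊₁)/dₖ₊₁⌋:
  k=1: m=39, d=6, a=13
  k=2: m=39, d=1, a=78
d=1 and a=2a₀=78 at k=2, so the next step gives (m, d) = (39, 6) again — its k=1 value — and the period has length 2.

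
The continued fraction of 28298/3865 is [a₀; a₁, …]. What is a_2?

9

28298 = 7·3865 + 1243   →  a_0 = 7
3865 = 3·1243 + 136   →  a_1 = 3
1243 = 9·136 + 19   →  a_2 = 9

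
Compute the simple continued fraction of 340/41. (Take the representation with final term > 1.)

[8; 3, 2, 2, 2]

340 = 8×41 + 12
41 = 3×12 + 5
12 = 2×5 + 2
5 = 2×2 + 1
2 = 2×1 + 0  (stop)
So 340/41 = [8; 3, 2, 2, 2].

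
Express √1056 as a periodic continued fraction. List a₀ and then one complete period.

[32; 2, 64]

a₀ = ⌊√1056⌋ = 32.
With m₀=0, d₀=1 and mₖ₊₁ = dₖaₖ − mₖ, dₖ₊₁ = (n − mₖ₊₁²)/dₖ, aₖ₊₁ = ⌊(a₀+mₖ₊₁)/dₖ₊₁⌋:
  k=1: m=32, d=32, a=2
  k=2: m=32, d=1, a=64
d=1 and a=2a₀=64 at k=2, so the next step gives (m, d) = (32, 32) again — its k=1 value — and the period has length 2.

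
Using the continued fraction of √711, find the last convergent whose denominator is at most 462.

8506/319

√711 = [26; 1, 1, 1, 52, …] (period length 4).
Convergents:
  p_0/q_0 = 26/1
  p_1/q_1 = 27/1
  p_2/q_2 = 53/2
  p_3/q_3 = 80/3
  p_4/q_4 = 4213/158
  p_5/q_5 = 4293/161
  p_6/q_6 = 8506/319
  p_7/q_7 = 12799/480
q_6 = 319 ≤ 462 < 480 = q_7, so the answer is 8506/319.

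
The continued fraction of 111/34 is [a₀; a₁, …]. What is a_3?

111 = 3·34 + 9   →  a_0 = 3
34 = 3·9 + 7   →  a_1 = 3
9 = 1·7 + 2   →  a_2 = 1
7 = 3·2 + 1   →  a_3 = 3

3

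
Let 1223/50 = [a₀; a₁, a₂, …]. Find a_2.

5

1223 = 24·50 + 23   →  a_0 = 24
50 = 2·23 + 4   →  a_1 = 2
23 = 5·4 + 3   →  a_2 = 5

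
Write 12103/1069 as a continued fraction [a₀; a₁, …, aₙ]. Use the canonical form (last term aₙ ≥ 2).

12103 = 11×1069 + 344
1069 = 3×344 + 37
344 = 9×37 + 11
37 = 3×11 + 4
11 = 2×4 + 3
4 = 1×3 + 1
3 = 3×1 + 0  (stop)
So 12103/1069 = [11; 3, 9, 3, 2, 1, 3].

[11; 3, 9, 3, 2, 1, 3]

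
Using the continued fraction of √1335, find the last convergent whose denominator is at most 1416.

√1335 = [36; 1, 1, 6, 7, 6, 1, 1, 72, …] (period length 8).
Convergents:
  p_0/q_0 = 36/1
  p_1/q_1 = 37/1
  p_2/q_2 = 73/2
  p_3/q_3 = 475/13
  p_4/q_4 = 3398/93
  p_5/q_5 = 20863/571
  p_6/q_6 = 24261/664
  p_7/q_7 = 45124/1235
  p_8/q_8 = 3273189/89584
q_7 = 1235 ≤ 1416 < 89584 = q_8, so the answer is 45124/1235.

45124/1235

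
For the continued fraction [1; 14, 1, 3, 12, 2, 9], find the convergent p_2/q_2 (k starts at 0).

Using pₖ = aₖpₖ₋₁ + pₖ₋₂, qₖ = aₖqₖ₋₁ + qₖ₋₂ (with p₋₁=1, p₋₂=0, q₋₁=0, q₋₂=1):
  k=0: a=1, p=1, q=1
  k=1: a=14, p=15, q=14
  k=2: a=1, p=16, q=15

16/15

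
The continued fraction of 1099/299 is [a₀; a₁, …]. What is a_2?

2

1099 = 3·299 + 202   →  a_0 = 3
299 = 1·202 + 97   →  a_1 = 1
202 = 2·97 + 8   →  a_2 = 2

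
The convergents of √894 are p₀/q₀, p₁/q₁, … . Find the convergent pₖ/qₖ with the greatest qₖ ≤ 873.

√894 = [29; 1, 8, 1, 58, …] (period length 4).
Convergents:
  p_0/q_0 = 29/1
  p_1/q_1 = 30/1
  p_2/q_2 = 269/9
  p_3/q_3 = 299/10
  p_4/q_4 = 17611/589
  p_5/q_5 = 17910/599
  p_6/q_6 = 160891/5381
q_5 = 599 ≤ 873 < 5381 = q_6, so the answer is 17910/599.

17910/599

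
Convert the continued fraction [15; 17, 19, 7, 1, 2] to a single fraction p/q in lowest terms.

112985/7503

Using pₖ = aₖpₖ₋₁ + pₖ₋₂ and qₖ = aₖqₖ₋₁ + qₖ₋₂:
  k=0: a=15, p=15, q=1
  k=1: a=17, p=256, q=17
  k=2: a=19, p=4879, q=324
  k=3: a=7, p=34409, q=2285
  k=4: a=1, p=39288, q=2609
  k=5: a=2, p=112985, q=7503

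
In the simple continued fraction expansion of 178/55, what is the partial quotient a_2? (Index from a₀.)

178 = 3·55 + 13   →  a_0 = 3
55 = 4·13 + 3   →  a_1 = 4
13 = 4·3 + 1   →  a_2 = 4

4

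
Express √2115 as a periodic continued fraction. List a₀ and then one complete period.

a₀ = ⌊√2115⌋ = 45.
With m₀=0, d₀=1 and mₖ₊₁ = dₖaₖ − mₖ, dₖ₊₁ = (n − mₖ₊₁²)/dₖ, aₖ₊₁ = ⌊(a₀+mₖ₊₁)/dₖ₊₁⌋:
  k=1: m=45, d=90, a=1
  k=2: m=45, d=1, a=90
d=1 and a=2a₀=90 at k=2, so the next step gives (m, d) = (45, 90) again — its k=1 value — and the period has length 2.

[45; 1, 90]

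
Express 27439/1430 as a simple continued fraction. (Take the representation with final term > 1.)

27439 = 19*1430 + 269
1430 = 5*269 + 85
269 = 3*85 + 14
85 = 6*14 + 1
14 = 14*1 + 0  (stop)
So 27439/1430 = [19; 5, 3, 6, 14].

[19; 5, 3, 6, 14]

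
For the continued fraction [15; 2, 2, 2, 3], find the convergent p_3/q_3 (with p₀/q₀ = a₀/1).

185/12

Using pₖ = aₖpₖ₋₁ + pₖ₋₂, qₖ = aₖqₖ₋₁ + qₖ₋₂ (with p₋₁=1, p₋₂=0, q₋₁=0, q₋₂=1):
  k=0: a=15, p=15, q=1
  k=1: a=2, p=31, q=2
  k=2: a=2, p=77, q=5
  k=3: a=2, p=185, q=12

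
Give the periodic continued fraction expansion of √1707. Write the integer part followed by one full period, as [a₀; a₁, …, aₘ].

[41; 3, 6, 41, 6, 3, 82]

a₀ = ⌊√1707⌋ = 41.
With m₀=0, d₀=1 and mₖ₊₁ = dₖaₖ − mₖ, dₖ₊₁ = (n − mₖ₊₁²)/dₖ, aₖ₊₁ = ⌊(a₀+mₖ₊₁)/dₖ₊₁⌋:
  k=1: m=41, d=26, a=3
  k=2: m=37, d=13, a=6
  k=3: m=41, d=2, a=41
  k=4: m=41, d=13, a=6
  k=5: m=37, d=26, a=3
  k=6: m=41, d=1, a=82
d=1 and a=2a₀=82 at k=6, so the next step gives (m, d) = (41, 26) again — its k=1 value — and the period has length 6.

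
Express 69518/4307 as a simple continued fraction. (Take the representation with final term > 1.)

[16; 7, 9, 3, 10, 2]

69518 = 16*4307 + 606
4307 = 7*606 + 65
606 = 9*65 + 21
65 = 3*21 + 2
21 = 10*2 + 1
2 = 2*1 + 0  (stop)
So 69518/4307 = [16; 7, 9, 3, 10, 2].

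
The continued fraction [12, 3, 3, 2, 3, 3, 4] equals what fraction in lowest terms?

13768/1119

Using pₖ = aₖpₖ₋₁ + pₖ₋₂ and qₖ = aₖqₖ₋₁ + qₖ₋₂:
  k=0: a=12, p=12, q=1
  k=1: a=3, p=37, q=3
  k=2: a=3, p=123, q=10
  k=3: a=2, p=283, q=23
  k=4: a=3, p=972, q=79
  k=5: a=3, p=3199, q=260
  k=6: a=4, p=13768, q=1119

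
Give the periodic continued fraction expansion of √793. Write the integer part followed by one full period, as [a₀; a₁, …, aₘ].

[28; 6, 4, 6, 56]

a₀ = ⌊√793⌋ = 28.
With m₀=0, d₀=1 and mₖ₊₁ = dₖaₖ − mₖ, dₖ₊₁ = (n − mₖ₊₁²)/dₖ, aₖ₊₁ = ⌊(a₀+mₖ₊₁)/dₖ₊₁⌋:
  k=1: m=28, d=9, a=6
  k=2: m=26, d=13, a=4
  k=3: m=26, d=9, a=6
  k=4: m=28, d=1, a=56
d=1 and a=2a₀=56 at k=4, so the next step gives (m, d) = (28, 9) again — its k=1 value — and the period has length 4.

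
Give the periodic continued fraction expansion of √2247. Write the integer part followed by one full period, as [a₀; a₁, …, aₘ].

a₀ = ⌊√2247⌋ = 47.
With m₀=0, d₀=1 and mₖ₊₁ = dₖaₖ − mₖ, dₖ₊₁ = (n − mₖ₊₁²)/dₖ, aₖ₊₁ = ⌊(a₀+mₖ₊₁)/dₖ₊₁⌋:
  k=1: m=47, d=38, a=2
  k=2: m=29, d=37, a=2
  k=3: m=45, d=6, a=15
  k=4: m=45, d=37, a=2
  k=5: m=29, d=38, a=2
  k=6: m=47, d=1, a=94
d=1 and a=2a₀=94 at k=6, so the next step gives (m, d) = (47, 38) again — its k=1 value — and the period has length 6.

[47; 2, 2, 15, 2, 2, 94]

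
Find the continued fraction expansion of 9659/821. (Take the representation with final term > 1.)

9659 = 11×821 + 628
821 = 1×628 + 193
628 = 3×193 + 49
193 = 3×49 + 46
49 = 1×46 + 3
46 = 15×3 + 1
3 = 3×1 + 0  (stop)
So 9659/821 = [11; 1, 3, 3, 1, 15, 3].

[11; 1, 3, 3, 1, 15, 3]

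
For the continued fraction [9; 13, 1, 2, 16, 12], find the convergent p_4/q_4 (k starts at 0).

Using pₖ = aₖpₖ₋₁ + pₖ₋₂, qₖ = aₖqₖ₋₁ + qₖ₋₂ (with p₋₁=1, p₋₂=0, q₋₁=0, q₋₂=1):
  k=0: a=9, p=9, q=1
  k=1: a=13, p=118, q=13
  k=2: a=1, p=127, q=14
  k=3: a=2, p=372, q=41
  k=4: a=16, p=6079, q=670

6079/670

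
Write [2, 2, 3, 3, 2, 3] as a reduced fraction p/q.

443/182

Using pₖ = aₖpₖ₋₁ + pₖ₋₂ and qₖ = aₖqₖ₋₁ + qₖ₋₂:
  k=0: a=2, p=2, q=1
  k=1: a=2, p=5, q=2
  k=2: a=3, p=17, q=7
  k=3: a=3, p=56, q=23
  k=4: a=2, p=129, q=53
  k=5: a=3, p=443, q=182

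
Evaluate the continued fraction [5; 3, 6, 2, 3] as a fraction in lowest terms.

755/142

Using pₖ = aₖpₖ₋₁ + pₖ₋₂ and qₖ = aₖqₖ₋₁ + qₖ₋₂:
  k=0: a=5, p=5, q=1
  k=1: a=3, p=16, q=3
  k=2: a=6, p=101, q=19
  k=3: a=2, p=218, q=41
  k=4: a=3, p=755, q=142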